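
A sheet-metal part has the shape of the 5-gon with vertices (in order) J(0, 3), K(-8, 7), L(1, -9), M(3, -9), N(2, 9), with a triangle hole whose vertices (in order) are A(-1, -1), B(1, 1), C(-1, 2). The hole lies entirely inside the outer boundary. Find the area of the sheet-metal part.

Outer boundary:
Apply the surveyor's formula: 2A = Σ (x_i·y_{i+1} − x_{i+1}·y_i), indices taken mod 5.
Σ = (24) + (65) + (18) + (45) + (6) = 158
Area = |Σ|/2 = 79.
Hole:
Σ = (0) + (3) + (3) = 6
Area = |Σ|/2 = 3.
Net area = 79 − 3 = 76.

76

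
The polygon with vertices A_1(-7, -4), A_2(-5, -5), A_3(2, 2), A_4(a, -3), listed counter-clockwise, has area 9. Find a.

The doubled signed area Σ (x_i y_{i+1} − x_{i+1} y_i) is linear in a.
With a=0 it equals -12; the coefficient of a is -6 (from the two edges through A_4).
So -6·a + -12 = 2·9 = 18 ⇒ a = -5.

-5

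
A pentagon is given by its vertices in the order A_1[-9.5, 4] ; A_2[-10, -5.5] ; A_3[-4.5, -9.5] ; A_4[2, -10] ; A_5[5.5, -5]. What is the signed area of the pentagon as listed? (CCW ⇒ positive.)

Apply Gauss's area formula: 2A = Σ (x_i·y_{i+1} − x_{i+1}·y_i), indices taken mod 5.
Σ = (92.25) + (70.25) + (64) + (45) + (-25.5) = 246
Signed area = Σ/2 = 123 (positive ⇒ counter-clockwise traversal).

123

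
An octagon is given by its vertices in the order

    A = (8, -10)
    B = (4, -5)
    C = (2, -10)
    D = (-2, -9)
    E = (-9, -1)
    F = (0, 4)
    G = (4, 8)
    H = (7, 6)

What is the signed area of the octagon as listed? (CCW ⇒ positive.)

-174.5

Apply the shoelace formula: 2A = Σ (x_i·y_{i+1} − x_{i+1}·y_i), indices taken mod 8.
A→B: (8)(-5) − (4)(-10) = 0
B→C: (4)(-10) − (2)(-5) = -30
C→D: (2)(-9) − (-2)(-10) = -38
D→E: (-2)(-1) − (-9)(-9) = -79
E→F: (-9)(4) − (0)(-1) = -36
F→G: (0)(8) − (4)(4) = -16
G→H: (4)(6) − (7)(8) = -32
H→A: (7)(-10) − (8)(6) = -118
Σ = -349
Signed area = Σ/2 = -174.5 (negative ⇒ clockwise traversal).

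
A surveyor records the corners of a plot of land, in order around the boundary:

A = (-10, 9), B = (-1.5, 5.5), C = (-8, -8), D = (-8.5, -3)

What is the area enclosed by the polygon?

Σ = (-41.5) + (56) + (-44) + (-106.5) = -136
Area = |Σ|/2 = 68.

68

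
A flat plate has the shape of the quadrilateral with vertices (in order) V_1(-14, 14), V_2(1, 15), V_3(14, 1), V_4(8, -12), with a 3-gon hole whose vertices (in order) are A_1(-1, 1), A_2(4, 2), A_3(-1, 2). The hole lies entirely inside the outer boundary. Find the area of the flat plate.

Outer boundary:
Apply the shoelace (surveyor's) formula: 2A = Σ (x_i·y_{i+1} − x_{i+1}·y_i), indices taken mod 4.
V_1→V_2: (-14)(15) − (1)(14) = -224
V_2→V_3: (1)(1) − (14)(15) = -209
V_3→V_4: (14)(-12) − (8)(1) = -176
V_4→V_1: (8)(14) − (-14)(-12) = -56
Σ = -665
Area = |Σ|/2 = 332.5.
Hole:
Σ = (-6) + (10) + (1) = 5
Area = |Σ|/2 = 2.5.
Net area = 332.5 − 2.5 = 330.

330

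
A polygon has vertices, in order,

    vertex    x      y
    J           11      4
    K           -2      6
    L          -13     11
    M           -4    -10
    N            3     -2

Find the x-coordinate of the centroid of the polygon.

-449/188

Apply the surveyor's formula. First the cross-terms c_i = x_i·y_{i+1} − x_{i+1}·y_i:
  74, 56, 174, 38, 34  ⇒  2A = 376, A = 188.
Then Σ (x_i + x_{i+1})·c_i = -2694, so x̄ = -2694 / (6·188) = -449/188.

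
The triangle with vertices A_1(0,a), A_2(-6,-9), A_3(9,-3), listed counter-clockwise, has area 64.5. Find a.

2

Write out the shoelace sum; only the two edges meeting at A_1 involve a:
2·Area = [(9·a − 0·(-3)) + (0·(-9) − (-6)·a)] + 99
       = 15·a + 99 = 129
⇒ a = 2.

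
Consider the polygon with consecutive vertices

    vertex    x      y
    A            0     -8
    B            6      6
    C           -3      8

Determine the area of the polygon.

69

Apply Gauss's area formula: 2A = Σ (x_i·y_{i+1} − x_{i+1}·y_i), indices taken mod 3.
Cross-terms: 48, 66, 24  ⇒  Σ = 138
Area = |Σ|/2 = 69.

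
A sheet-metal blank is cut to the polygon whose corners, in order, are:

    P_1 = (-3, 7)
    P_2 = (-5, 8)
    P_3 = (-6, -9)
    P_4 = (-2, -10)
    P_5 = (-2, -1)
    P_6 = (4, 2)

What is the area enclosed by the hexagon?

81

Apply the shoelace formula: 2A = Σ (x_i·y_{i+1} − x_{i+1}·y_i), indices taken mod 6.
Σ = (11) + (93) + (42) + (-18) + (0) + (34) = 162
Area = |Σ|/2 = 81.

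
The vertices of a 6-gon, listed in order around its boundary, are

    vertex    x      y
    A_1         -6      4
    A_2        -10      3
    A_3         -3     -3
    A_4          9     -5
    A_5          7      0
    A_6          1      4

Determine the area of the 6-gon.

97

A_1→A_2: (-6)(3) − (-10)(4) = 22
A_2→A_3: (-10)(-3) − (-3)(3) = 39
A_3→A_4: (-3)(-5) − (9)(-3) = 42
A_4→A_5: (9)(0) − (7)(-5) = 35
A_5→A_6: (7)(4) − (1)(0) = 28
A_6→A_1: (1)(4) − (-6)(4) = 28
Σ = 194
Area = |Σ|/2 = 97.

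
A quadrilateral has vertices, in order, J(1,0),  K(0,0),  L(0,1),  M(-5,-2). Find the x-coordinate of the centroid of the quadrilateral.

-11/7

Apply the shoelace formula. First the cross-terms c_i = x_i·y_{i+1} − x_{i+1}·y_i:
  0, 0, 5, 2  ⇒  2A = 7, A = 3.5.
Then Σ (x_i + x_{i+1})·c_i = -33, so x̄ = -33 / (6·3.5) = -11/7.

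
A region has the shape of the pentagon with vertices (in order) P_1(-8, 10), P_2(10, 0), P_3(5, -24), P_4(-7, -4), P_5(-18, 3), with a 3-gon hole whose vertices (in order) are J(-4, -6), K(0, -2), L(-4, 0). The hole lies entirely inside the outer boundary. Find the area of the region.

Outer boundary:
Apply Gauss's area formula: 2A = Σ (x_i·y_{i+1} − x_{i+1}·y_i), indices taken mod 5.
Σ = (-100) + (-240) + (-188) + (-93) + (-156) = -777
Area = |Σ|/2 = 388.5.
Hole:
Apply Gauss's area formula: 2A = Σ (x_i·y_{i+1} − x_{i+1}·y_i), indices taken mod 3.
J→K: (-4)(-2) − (0)(-6) = 8
K→L: (0)(0) − (-4)(-2) = -8
L→J: (-4)(-6) − (-4)(0) = 24
Σ = 24
Area = |Σ|/2 = 12.
Net area = 388.5 − 12 = 376.5.

376.5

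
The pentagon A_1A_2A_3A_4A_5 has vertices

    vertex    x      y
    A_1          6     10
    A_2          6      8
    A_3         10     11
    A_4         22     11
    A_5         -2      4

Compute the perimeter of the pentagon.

|A_1A_2| = √((0)² + (-2)²) = √4 = 2
|A_2A_3| = √((4)² + (3)²) = √25 = 5
|A_3A_4| = √((12)² + (0)²) = √144 = 12
|A_4A_5| = √((-24)² + (-7)²) = √625 = 25
|A_5A_1| = √((8)² + (6)²) = √100 = 10
Perimeter = 2 + 5 + 12 + 25 + 10 = 54.

54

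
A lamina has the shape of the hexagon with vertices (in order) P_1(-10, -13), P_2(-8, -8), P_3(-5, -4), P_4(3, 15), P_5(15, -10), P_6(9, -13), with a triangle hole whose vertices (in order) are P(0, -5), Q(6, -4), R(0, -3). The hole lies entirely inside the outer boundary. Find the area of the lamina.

345

Outer boundary:
Cross-terms: -24, -8, -63, -255, -105, -247  ⇒  Σ = -702
Area = |Σ|/2 = 351.
Hole:
Σ = (30) + (-18) + (0) = 12
Area = |Σ|/2 = 6.
Net area = 351 − 6 = 345.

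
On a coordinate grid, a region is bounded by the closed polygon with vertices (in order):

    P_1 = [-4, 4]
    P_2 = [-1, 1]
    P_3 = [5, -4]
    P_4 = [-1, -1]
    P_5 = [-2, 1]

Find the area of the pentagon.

Apply the shoelace (surveyor's) formula: 2A = Σ (x_i·y_{i+1} − x_{i+1}·y_i), indices taken mod 5.
P_1→P_2: (-4)(1) − (-1)(4) = 0
P_2→P_3: (-1)(-4) − (5)(1) = -1
P_3→P_4: (5)(-1) − (-1)(-4) = -9
P_4→P_5: (-1)(1) − (-2)(-1) = -3
P_5→P_1: (-2)(4) − (-4)(1) = -4
Σ = -17
Area = |Σ|/2 = 8.5.

8.5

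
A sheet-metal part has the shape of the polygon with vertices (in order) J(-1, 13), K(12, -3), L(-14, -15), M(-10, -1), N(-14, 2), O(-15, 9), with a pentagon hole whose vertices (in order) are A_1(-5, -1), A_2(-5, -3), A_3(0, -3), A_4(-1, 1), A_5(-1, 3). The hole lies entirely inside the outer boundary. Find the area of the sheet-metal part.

Outer boundary:
J→K: (-1)(-3) − (12)(13) = -153
K→L: (12)(-15) − (-14)(-3) = -222
L→M: (-14)(-1) − (-10)(-15) = -136
M→N: (-10)(2) − (-14)(-1) = -34
N→O: (-14)(9) − (-15)(2) = -96
O→J: (-15)(13) − (-1)(9) = -186
Σ = -827
Area = |Σ|/2 = 413.5.
Hole:
Apply the surveyor's formula: 2A = Σ (x_i·y_{i+1} − x_{i+1}·y_i), indices taken mod 5.
Σ = (10) + (15) + (-3) + (-2) + (16) = 36
Area = |Σ|/2 = 18.
Net area = 413.5 − 18 = 395.5.

395.5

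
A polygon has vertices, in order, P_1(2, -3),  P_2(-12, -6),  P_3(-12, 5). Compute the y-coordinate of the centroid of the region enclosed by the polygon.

Apply the shoelace formula. First the cross-terms c_i = x_i·y_{i+1} − x_{i+1}·y_i:
  -48, -132, 26  ⇒  2A = -154, A = -77.
Then Σ (y_i + y_{i+1})·c_i = 616, so ȳ = 616 / (6·(-77)) = -4/3.

-4/3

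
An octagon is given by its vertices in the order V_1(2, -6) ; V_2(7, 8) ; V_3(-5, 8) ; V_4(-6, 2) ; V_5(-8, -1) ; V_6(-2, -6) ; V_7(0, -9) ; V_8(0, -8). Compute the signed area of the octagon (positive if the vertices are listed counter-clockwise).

Apply the surveyor's formula: 2A = Σ (x_i·y_{i+1} − x_{i+1}·y_i), indices taken mod 8.
Σ = (58) + (96) + (38) + (22) + (46) + (18) + (0) + (16) = 294
Signed area = Σ/2 = 147 (positive ⇒ counter-clockwise traversal).

147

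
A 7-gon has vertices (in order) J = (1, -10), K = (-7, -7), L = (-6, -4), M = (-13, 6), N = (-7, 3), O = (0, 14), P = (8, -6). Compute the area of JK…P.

230

Apply Gauss's area formula: 2A = Σ (x_i·y_{i+1} − x_{i+1}·y_i), indices taken mod 7.
J→K: (1)(-7) − (-7)(-10) = -77
K→L: (-7)(-4) − (-6)(-7) = -14
L→M: (-6)(6) − (-13)(-4) = -88
M→N: (-13)(3) − (-7)(6) = 3
N→O: (-7)(14) − (0)(3) = -98
O→P: (0)(-6) − (8)(14) = -112
P→J: (8)(-10) − (1)(-6) = -74
Σ = -460
Area = |Σ|/2 = 230.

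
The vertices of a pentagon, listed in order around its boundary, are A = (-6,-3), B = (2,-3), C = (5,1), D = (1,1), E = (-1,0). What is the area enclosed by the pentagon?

24.5

Apply the shoelace formula: 2A = Σ (x_i·y_{i+1} − x_{i+1}·y_i), indices taken mod 5.
Cross-terms: 24, 17, 4, 1, 3  ⇒  Σ = 49
Area = |Σ|/2 = 24.5.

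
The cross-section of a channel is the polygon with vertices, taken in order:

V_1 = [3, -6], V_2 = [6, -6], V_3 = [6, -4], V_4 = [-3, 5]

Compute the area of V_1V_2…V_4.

25.5

Apply the shoelace (surveyor's) formula: 2A = Σ (x_i·y_{i+1} − x_{i+1}·y_i), indices taken mod 4.
Σ = (18) + (12) + (18) + (3) = 51
Area = |Σ|/2 = 25.5.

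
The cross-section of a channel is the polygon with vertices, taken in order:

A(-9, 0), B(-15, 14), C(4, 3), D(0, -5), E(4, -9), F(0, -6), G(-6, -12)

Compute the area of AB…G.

197.5

Apply the surveyor's formula: 2A = Σ (x_i·y_{i+1} − x_{i+1}·y_i), indices taken mod 7.
A→B: (-9)(14) − (-15)(0) = -126
B→C: (-15)(3) − (4)(14) = -101
C→D: (4)(-5) − (0)(3) = -20
D→E: (0)(-9) − (4)(-5) = 20
E→F: (4)(-6) − (0)(-9) = -24
F→G: (0)(-12) − (-6)(-6) = -36
G→A: (-6)(0) − (-9)(-12) = -108
Σ = -395
Area = |Σ|/2 = 197.5.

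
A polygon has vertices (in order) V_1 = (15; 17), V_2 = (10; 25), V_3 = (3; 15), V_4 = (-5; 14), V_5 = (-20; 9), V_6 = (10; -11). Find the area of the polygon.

Σ = (205) + (75) + (117) + (235) + (130) + (335) = 1097
Area = |Σ|/2 = 548.5.

548.5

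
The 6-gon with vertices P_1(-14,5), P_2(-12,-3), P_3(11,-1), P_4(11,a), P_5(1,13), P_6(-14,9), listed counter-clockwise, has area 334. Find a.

Write out the shoelace sum; only the two edges meeting at P_4 involve a:
2·Area = [(11·a − 11·(-1)) + (11·13 − 1·a)] + 394
       = 10·a + 548 = 668
⇒ a = 12.

12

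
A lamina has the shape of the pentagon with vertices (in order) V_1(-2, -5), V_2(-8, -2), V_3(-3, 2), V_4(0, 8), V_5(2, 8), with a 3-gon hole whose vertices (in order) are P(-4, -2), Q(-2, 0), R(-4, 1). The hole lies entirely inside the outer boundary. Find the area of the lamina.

Outer boundary:
Apply Gauss's area formula: 2A = Σ (x_i·y_{i+1} − x_{i+1}·y_i), indices taken mod 5.
Σ = (-36) + (-22) + (-24) + (-16) + (6) = -92
Area = |Σ|/2 = 46.
Hole:
Apply Gauss's area formula: 2A = Σ (x_i·y_{i+1} − x_{i+1}·y_i), indices taken mod 3.
Cross-terms: -4, -2, 12  ⇒  Σ = 6
Area = |Σ|/2 = 3.
Net area = 46 − 3 = 43.

43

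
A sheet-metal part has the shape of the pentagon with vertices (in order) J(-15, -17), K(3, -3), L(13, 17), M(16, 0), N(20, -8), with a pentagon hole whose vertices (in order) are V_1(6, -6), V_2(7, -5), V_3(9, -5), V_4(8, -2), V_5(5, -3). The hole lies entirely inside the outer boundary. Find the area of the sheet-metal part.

Outer boundary:
Apply the shoelace (surveyor's) formula: 2A = Σ (x_i·y_{i+1} − x_{i+1}·y_i), indices taken mod 5.
Σ = (96) + (90) + (-272) + (-128) + (-460) = -674
Area = |Σ|/2 = 337.
Hole:
Σ = (12) + (10) + (22) + (-14) + (-12) = 18
Area = |Σ|/2 = 9.
Net area = 337 − 9 = 328.

328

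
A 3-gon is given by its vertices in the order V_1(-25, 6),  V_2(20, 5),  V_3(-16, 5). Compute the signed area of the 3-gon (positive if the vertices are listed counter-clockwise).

Apply the shoelace (surveyor's) formula: 2A = Σ (x_i·y_{i+1} − x_{i+1}·y_i), indices taken mod 3.
Cross-terms: -245, 180, 29  ⇒  Σ = -36
Signed area = Σ/2 = -18 (negative ⇒ clockwise traversal).

-18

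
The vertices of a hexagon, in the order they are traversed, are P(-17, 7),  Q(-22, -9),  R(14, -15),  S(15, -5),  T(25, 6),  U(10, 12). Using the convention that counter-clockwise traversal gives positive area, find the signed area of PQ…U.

823.5

P→Q: (-17)(-9) − (-22)(7) = 307
Q→R: (-22)(-15) − (14)(-9) = 456
R→S: (14)(-5) − (15)(-15) = 155
S→T: (15)(6) − (25)(-5) = 215
T→U: (25)(12) − (10)(6) = 240
U→P: (10)(7) − (-17)(12) = 274
Σ = 1647
Signed area = Σ/2 = 823.5 (positive ⇒ counter-clockwise traversal).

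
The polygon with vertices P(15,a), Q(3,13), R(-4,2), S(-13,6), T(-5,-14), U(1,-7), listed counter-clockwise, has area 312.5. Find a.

-2

Write out the shoelace sum; only the two edges meeting at P involve a:
2·Area = [(1·a − 15·(-7)) + (15·13 − 3·a)] + 321
       = -2·a + 621 = 625
⇒ a = -2.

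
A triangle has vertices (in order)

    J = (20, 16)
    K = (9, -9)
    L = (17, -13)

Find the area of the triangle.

122

Σ = (-324) + (36) + (532) = 244
Area = |Σ|/2 = 122.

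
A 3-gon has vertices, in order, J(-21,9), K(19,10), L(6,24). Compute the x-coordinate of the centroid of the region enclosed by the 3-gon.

4/3

Apply the surveyor's formula. First the cross-terms c_i = x_i·y_{i+1} − x_{i+1}·y_i:
  -381, 396, 558  ⇒  2A = 573, A = 286.5.
Then Σ (x_i + x_{i+1})·c_i = 2292, so x̄ = 2292 / (6·286.5) = 4/3.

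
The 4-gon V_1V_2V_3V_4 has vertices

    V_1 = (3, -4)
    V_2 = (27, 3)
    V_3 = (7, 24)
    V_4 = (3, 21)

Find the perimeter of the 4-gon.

|V_1V_2| = √((24)² + (7)²) = √625 = 25
|V_2V_3| = √((-20)² + (21)²) = √841 = 29
|V_3V_4| = √((-4)² + (-3)²) = √25 = 5
|V_4V_1| = √((0)² + (-25)²) = √625 = 25
Perimeter = 25 + 29 + 5 + 25 = 84.

84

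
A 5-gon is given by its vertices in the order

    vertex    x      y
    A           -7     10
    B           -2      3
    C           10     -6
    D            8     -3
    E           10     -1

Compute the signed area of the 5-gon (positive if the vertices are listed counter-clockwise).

Σ = (-1) + (-18) + (18) + (22) + (93) = 114
Signed area = Σ/2 = 57 (positive ⇒ counter-clockwise traversal).

57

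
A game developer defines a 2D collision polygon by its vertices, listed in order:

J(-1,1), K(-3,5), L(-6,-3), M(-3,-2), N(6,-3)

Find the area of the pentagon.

Cross-terms: -2, 39, 3, 21, 3  ⇒  Σ = 64
Area = |Σ|/2 = 32.

32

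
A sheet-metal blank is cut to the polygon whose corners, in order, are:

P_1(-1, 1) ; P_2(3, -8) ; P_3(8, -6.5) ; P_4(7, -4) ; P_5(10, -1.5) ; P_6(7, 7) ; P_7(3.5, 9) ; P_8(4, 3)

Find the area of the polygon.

Apply Gauss's area formula: 2A = Σ (x_i·y_{i+1} − x_{i+1}·y_i), indices taken mod 8.
P_1→P_2: (-1)(-8) − (3)(1) = 5
P_2→P_3: (3)(-6.5) − (8)(-8) = 44.5
P_3→P_4: (8)(-4) − (7)(-6.5) = 13.5
P_4→P_5: (7)(-1.5) − (10)(-4) = 29.5
P_5→P_6: (10)(7) − (7)(-1.5) = 80.5
P_6→P_7: (7)(9) − (3.5)(7) = 38.5
P_7→P_8: (3.5)(3) − (4)(9) = -25.5
P_8→P_1: (4)(1) − (-1)(3) = 7
Σ = 193
Area = |Σ|/2 = 96.5.

96.5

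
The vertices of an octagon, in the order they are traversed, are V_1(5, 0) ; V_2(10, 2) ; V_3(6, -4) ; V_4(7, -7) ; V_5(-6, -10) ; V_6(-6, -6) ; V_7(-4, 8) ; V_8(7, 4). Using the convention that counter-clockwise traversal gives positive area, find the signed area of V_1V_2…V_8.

Apply the shoelace (surveyor's) formula: 2A = Σ (x_i·y_{i+1} − x_{i+1}·y_i), indices taken mod 8.
Σ = (10) + (-52) + (-14) + (-112) + (-24) + (-72) + (-72) + (-20) = -356
Signed area = Σ/2 = -178 (negative ⇒ clockwise traversal).

-178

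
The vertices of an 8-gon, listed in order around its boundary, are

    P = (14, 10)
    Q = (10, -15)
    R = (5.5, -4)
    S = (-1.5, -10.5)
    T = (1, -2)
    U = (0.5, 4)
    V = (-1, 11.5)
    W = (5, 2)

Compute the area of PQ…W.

P→Q: (14)(-15) − (10)(10) = -310
Q→R: (10)(-4) − (5.5)(-15) = 42.5
R→S: (5.5)(-10.5) − (-1.5)(-4) = -63.75
S→T: (-1.5)(-2) − (1)(-10.5) = 13.5
T→U: (1)(4) − (0.5)(-2) = 5
U→V: (0.5)(11.5) − (-1)(4) = 9.75
V→W: (-1)(2) − (5)(11.5) = -59.5
W→P: (5)(10) − (14)(2) = 22
Σ = -340.5
Area = |Σ|/2 = 170.25.

170.25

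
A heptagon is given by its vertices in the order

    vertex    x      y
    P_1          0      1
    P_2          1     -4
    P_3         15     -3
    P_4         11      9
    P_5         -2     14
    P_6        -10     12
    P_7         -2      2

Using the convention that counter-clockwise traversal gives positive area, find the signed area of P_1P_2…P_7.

Apply Gauss's area formula: 2A = Σ (x_i·y_{i+1} − x_{i+1}·y_i), indices taken mod 7.
P_1→P_2: (0)(-4) − (1)(1) = -1
P_2→P_3: (1)(-3) − (15)(-4) = 57
P_3→P_4: (15)(9) − (11)(-3) = 168
P_4→P_5: (11)(14) − (-2)(9) = 172
P_5→P_6: (-2)(12) − (-10)(14) = 116
P_6→P_7: (-10)(2) − (-2)(12) = 4
P_7→P_1: (-2)(1) − (0)(2) = -2
Σ = 514
Signed area = Σ/2 = 257 (positive ⇒ counter-clockwise traversal).

257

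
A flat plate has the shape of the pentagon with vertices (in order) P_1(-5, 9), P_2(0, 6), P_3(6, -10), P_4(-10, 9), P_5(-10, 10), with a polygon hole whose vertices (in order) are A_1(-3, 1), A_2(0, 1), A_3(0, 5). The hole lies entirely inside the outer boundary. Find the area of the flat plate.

75

Outer boundary:
Σ = (-30) + (-36) + (-46) + (-10) + (-40) = -162
Area = |Σ|/2 = 81.
Hole:
Apply Gauss's area formula: 2A = Σ (x_i·y_{i+1} − x_{i+1}·y_i), indices taken mod 3.
Σ = (-3) + (0) + (15) = 12
Area = |Σ|/2 = 6.
Net area = 81 − 6 = 75.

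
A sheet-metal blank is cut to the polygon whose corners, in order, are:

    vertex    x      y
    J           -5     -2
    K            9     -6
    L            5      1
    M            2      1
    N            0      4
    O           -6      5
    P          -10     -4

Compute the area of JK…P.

98

Apply the shoelace (surveyor's) formula: 2A = Σ (x_i·y_{i+1} − x_{i+1}·y_i), indices taken mod 7.
J→K: (-5)(-6) − (9)(-2) = 48
K→L: (9)(1) − (5)(-6) = 39
L→M: (5)(1) − (2)(1) = 3
M→N: (2)(4) − (0)(1) = 8
N→O: (0)(5) − (-6)(4) = 24
O→P: (-6)(-4) − (-10)(5) = 74
P→J: (-10)(-2) − (-5)(-4) = 0
Σ = 196
Area = |Σ|/2 = 98.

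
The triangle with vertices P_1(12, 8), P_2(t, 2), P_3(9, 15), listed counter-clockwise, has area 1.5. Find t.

15

The doubled signed area Σ (x_i y_{i+1} − x_{i+1} y_i) is linear in t.
With t=0 it equals -102; the coefficient of t is 7 (from the two edges through P_2).
So 7·t + -102 = 2·1.5 = 3 ⇒ t = 15.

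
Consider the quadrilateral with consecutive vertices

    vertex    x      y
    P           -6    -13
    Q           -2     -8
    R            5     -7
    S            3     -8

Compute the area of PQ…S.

Apply the shoelace (surveyor's) formula: 2A = Σ (x_i·y_{i+1} − x_{i+1}·y_i), indices taken mod 4.
Σ = (22) + (54) + (-19) + (-87) = -30
Area = |Σ|/2 = 15.

15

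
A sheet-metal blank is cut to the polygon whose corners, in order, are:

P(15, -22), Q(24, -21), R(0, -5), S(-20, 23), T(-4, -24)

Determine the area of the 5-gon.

Apply Gauss's area formula: 2A = Σ (x_i·y_{i+1} − x_{i+1}·y_i), indices taken mod 5.
Cross-terms: 213, -120, -100, 572, 448  ⇒  Σ = 1013
Area = |Σ|/2 = 506.5.

506.5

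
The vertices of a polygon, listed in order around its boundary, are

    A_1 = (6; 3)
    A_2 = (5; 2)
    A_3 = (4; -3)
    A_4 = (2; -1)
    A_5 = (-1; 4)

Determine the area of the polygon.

Apply the shoelace (surveyor's) formula: 2A = Σ (x_i·y_{i+1} − x_{i+1}·y_i), indices taken mod 5.
Σ = (-3) + (-23) + (2) + (7) + (-27) = -44
Area = |Σ|/2 = 22.

22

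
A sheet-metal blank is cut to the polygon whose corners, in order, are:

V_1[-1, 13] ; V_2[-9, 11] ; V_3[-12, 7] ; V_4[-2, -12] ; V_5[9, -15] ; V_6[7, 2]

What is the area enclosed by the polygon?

343.5

Σ = (106) + (69) + (158) + (138) + (123) + (93) = 687
Area = |Σ|/2 = 343.5.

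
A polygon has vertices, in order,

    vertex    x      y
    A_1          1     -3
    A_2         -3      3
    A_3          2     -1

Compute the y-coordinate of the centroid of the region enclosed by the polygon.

Apply the shoelace (surveyor's) formula. First the cross-terms c_i = x_i·y_{i+1} − x_{i+1}·y_i:
  -6, -3, -5  ⇒  2A = -14, A = -7.
Then Σ (y_i + y_{i+1})·c_i = 14, so ȳ = 14 / (6·(-7)) = -1/3.

-1/3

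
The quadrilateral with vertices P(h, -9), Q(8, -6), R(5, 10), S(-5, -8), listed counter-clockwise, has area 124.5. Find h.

Write out the shoelace sum; only the two edges meeting at P involve h:
2·Area = [((-5)·(-9) − h·(-8)) + (h·(-6) − 8·(-9))] + 120
       = 2·h + 237 = 249
⇒ h = 6.

6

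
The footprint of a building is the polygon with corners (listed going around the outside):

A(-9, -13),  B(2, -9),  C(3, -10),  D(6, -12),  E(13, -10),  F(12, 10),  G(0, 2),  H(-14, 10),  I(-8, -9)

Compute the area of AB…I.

Σ = (107) + (7) + (24) + (96) + (250) + (24) + (28) + (206) + (23) = 765
Area = |Σ|/2 = 382.5.

382.5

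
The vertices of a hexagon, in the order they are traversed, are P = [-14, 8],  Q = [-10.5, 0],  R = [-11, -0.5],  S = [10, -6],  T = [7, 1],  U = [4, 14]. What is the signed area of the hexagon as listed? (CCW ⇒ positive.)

Apply the surveyor's formula: 2A = Σ (x_i·y_{i+1} − x_{i+1}·y_i), indices taken mod 6.
P→Q: (-14)(0) − (-10.5)(8) = 84
Q→R: (-10.5)(-0.5) − (-11)(0) = 5.25
R→S: (-11)(-6) − (10)(-0.5) = 71
S→T: (10)(1) − (7)(-6) = 52
T→U: (7)(14) − (4)(1) = 94
U→P: (4)(8) − (-14)(14) = 228
Σ = 534.25
Signed area = Σ/2 = 267.125 (positive ⇒ counter-clockwise traversal).

267.125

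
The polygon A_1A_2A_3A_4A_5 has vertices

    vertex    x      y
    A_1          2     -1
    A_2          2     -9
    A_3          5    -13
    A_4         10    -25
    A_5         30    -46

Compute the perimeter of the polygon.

|A_1A_2| = √((0)² + (-8)²) = √64 = 8
|A_2A_3| = √((3)² + (-4)²) = √25 = 5
|A_3A_4| = √((5)² + (-12)²) = √169 = 13
|A_4A_5| = √((20)² + (-21)²) = √841 = 29
|A_5A_1| = √((-28)² + (45)²) = √2809 = 53
Perimeter = 8 + 5 + 13 + 29 + 53 = 108.

108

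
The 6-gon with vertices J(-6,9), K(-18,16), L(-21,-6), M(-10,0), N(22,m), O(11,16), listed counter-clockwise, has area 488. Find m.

The doubled signed area Σ (x_i y_{i+1} − x_{i+1} y_i) is linear in m.
With m=0 it equals 997; the coefficient of m is -21 (from the two edges through N).
So -21·m + 997 = 2·488 = 976 ⇒ m = 1.

1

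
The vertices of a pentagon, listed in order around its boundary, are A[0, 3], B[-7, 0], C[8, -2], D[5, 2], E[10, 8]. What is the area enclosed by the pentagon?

55.5

Apply Gauss's area formula: 2A = Σ (x_i·y_{i+1} − x_{i+1}·y_i), indices taken mod 5.
Cross-terms: 21, 14, 26, 20, 30  ⇒  Σ = 111
Area = |Σ|/2 = 55.5.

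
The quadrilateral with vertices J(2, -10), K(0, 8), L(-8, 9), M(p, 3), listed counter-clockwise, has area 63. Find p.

-4

The doubled signed area Σ (x_i y_{i+1} − x_{i+1} y_i) is linear in p.
With p=0 it equals 50; the coefficient of p is -19 (from the two edges through M).
So -19·p + 50 = 2·63 = 126 ⇒ p = -4.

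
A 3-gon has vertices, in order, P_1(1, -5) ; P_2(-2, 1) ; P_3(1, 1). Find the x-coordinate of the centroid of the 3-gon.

0

Apply the shoelace (surveyor's) formula. First the cross-terms c_i = x_i·y_{i+1} − x_{i+1}·y_i:
  -9, -3, -6  ⇒  2A = -18, A = -9.
Then Σ (x_i + x_{i+1})·c_i = 0, so x̄ = 0 / (6·(-9)) = 0.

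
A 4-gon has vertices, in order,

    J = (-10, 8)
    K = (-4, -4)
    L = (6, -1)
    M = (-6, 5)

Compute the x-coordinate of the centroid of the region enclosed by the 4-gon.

-164/63

Apply Gauss's area formula. First the cross-terms c_i = x_i·y_{i+1} − x_{i+1}·y_i:
  72, 28, 24, 2  ⇒  2A = 126, A = 63.
Then Σ (x_i + x_{i+1})·c_i = -984, so x̄ = -984 / (6·63) = -164/63.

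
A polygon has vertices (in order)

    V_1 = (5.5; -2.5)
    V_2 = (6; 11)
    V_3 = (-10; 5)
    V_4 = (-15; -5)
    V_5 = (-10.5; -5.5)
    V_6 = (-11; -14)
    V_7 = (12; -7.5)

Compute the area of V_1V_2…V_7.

359.375

Apply the shoelace (surveyor's) formula: 2A = Σ (x_i·y_{i+1} − x_{i+1}·y_i), indices taken mod 7.
V_1→V_2: (5.5)(11) − (6)(-2.5) = 75.5
V_2→V_3: (6)(5) − (-10)(11) = 140
V_3→V_4: (-10)(-5) − (-15)(5) = 125
V_4→V_5: (-15)(-5.5) − (-10.5)(-5) = 30
V_5→V_6: (-10.5)(-14) − (-11)(-5.5) = 86.5
V_6→V_7: (-11)(-7.5) − (12)(-14) = 250.5
V_7→V_1: (12)(-2.5) − (5.5)(-7.5) = 11.25
Σ = 718.75
Area = |Σ|/2 = 359.375.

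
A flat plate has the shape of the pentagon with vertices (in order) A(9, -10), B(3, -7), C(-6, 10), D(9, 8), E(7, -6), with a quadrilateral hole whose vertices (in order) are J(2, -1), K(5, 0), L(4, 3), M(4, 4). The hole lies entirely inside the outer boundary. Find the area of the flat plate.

Outer boundary:
Cross-terms: -33, -12, -138, -110, -16  ⇒  Σ = -309
Area = |Σ|/2 = 154.5.
Hole:
Apply the shoelace (surveyor's) formula: 2A = Σ (x_i·y_{i+1} − x_{i+1}·y_i), indices taken mod 4.
J→K: (2)(0) − (5)(-1) = 5
K→L: (5)(3) − (4)(0) = 15
L→M: (4)(4) − (4)(3) = 4
M→J: (4)(-1) − (2)(4) = -12
Σ = 12
Area = |Σ|/2 = 6.
Net area = 154.5 − 6 = 148.5.

148.5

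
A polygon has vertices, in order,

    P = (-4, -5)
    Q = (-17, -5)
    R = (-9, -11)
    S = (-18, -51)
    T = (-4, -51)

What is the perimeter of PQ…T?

124

|PQ| = √((-13)² + (0)²) = √169 = 13
|QR| = √((8)² + (-6)²) = √100 = 10
|RS| = √((-9)² + (-40)²) = √1681 = 41
|ST| = √((14)² + (0)²) = √196 = 14
|TP| = √((0)² + (46)²) = √2116 = 46
Perimeter = 13 + 10 + 41 + 14 + 46 = 124.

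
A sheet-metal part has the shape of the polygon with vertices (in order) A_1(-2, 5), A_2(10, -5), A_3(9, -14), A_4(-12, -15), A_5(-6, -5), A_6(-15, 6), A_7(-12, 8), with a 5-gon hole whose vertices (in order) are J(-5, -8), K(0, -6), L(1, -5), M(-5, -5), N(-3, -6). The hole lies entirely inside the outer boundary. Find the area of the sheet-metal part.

328

Outer boundary:
Apply the shoelace (surveyor's) formula: 2A = Σ (x_i·y_{i+1} − x_{i+1}·y_i), indices taken mod 7.
Σ = (-40) + (-95) + (-303) + (-30) + (-111) + (-48) + (-44) = -671
Area = |Σ|/2 = 335.5.
Hole:
Apply the surveyor's formula: 2A = Σ (x_i·y_{i+1} − x_{i+1}·y_i), indices taken mod 5.
Cross-terms: 30, 6, -30, 15, -6  ⇒  Σ = 15
Area = |Σ|/2 = 7.5.
Net area = 335.5 − 7.5 = 328.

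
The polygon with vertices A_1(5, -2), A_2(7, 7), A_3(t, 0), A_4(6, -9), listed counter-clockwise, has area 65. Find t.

The doubled signed area Σ (x_i y_{i+1} − x_{i+1} y_i) is linear in t.
With t=0 it equals 82; the coefficient of t is -16 (from the two edges through A_3).
So -16·t + 82 = 2·65 = 130 ⇒ t = -3.

-3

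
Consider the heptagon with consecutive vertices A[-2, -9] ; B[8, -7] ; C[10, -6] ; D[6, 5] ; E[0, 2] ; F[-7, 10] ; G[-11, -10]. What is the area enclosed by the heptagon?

239.5

Σ = (86) + (22) + (86) + (12) + (14) + (180) + (79) = 479
Area = |Σ|/2 = 239.5.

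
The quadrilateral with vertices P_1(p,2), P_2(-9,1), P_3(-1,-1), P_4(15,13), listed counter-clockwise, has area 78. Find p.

Write out the shoelace sum; only the two edges meeting at P_1 involve p:
2·Area = [(15·2 − p·13) + (p·1 − (-9)·2)] + 12
       = -12·p + 60 = 156
⇒ p = -8.

-8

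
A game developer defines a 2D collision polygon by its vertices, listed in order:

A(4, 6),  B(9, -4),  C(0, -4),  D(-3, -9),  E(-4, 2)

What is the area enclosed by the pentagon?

Σ = (-70) + (-36) + (-12) + (-42) + (-32) = -192
Area = |Σ|/2 = 96.

96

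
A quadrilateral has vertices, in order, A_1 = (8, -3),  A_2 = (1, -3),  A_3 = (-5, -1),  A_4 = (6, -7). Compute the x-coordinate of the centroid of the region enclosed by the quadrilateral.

32/9

Apply Gauss's area formula. First the cross-terms c_i = x_i·y_{i+1} − x_{i+1}·y_i:
  -21, -16, 41, 38  ⇒  2A = 42, A = 21.
Then Σ (x_i + x_{i+1})·c_i = 448, so x̄ = 448 / (6·21) = 32/9.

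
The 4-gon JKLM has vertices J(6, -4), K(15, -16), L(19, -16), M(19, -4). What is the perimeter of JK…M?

44

|JK| = √((9)² + (-12)²) = √225 = 15
|KL| = √((4)² + (0)²) = √16 = 4
|LM| = √((0)² + (12)²) = √144 = 12
|MJ| = √((-13)² + (0)²) = √169 = 13
Perimeter = 15 + 4 + 12 + 13 = 44.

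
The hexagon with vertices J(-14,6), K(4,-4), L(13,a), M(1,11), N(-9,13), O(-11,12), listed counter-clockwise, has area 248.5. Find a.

The doubled signed area Σ (x_i y_{i+1} − x_{i+1} y_i) is linear in a.
With a=0 it equals 476; the coefficient of a is 3 (from the two edges through L).
So 3·a + 476 = 2·248.5 = 497 ⇒ a = 7.

7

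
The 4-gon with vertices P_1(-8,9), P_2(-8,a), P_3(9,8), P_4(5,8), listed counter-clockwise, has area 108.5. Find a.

-4

The doubled signed area Σ (x_i y_{i+1} − x_{i+1} y_i) is linear in a.
With a=0 it equals 149; the coefficient of a is -17 (from the two edges through P_2).
So -17·a + 149 = 2·108.5 = 217 ⇒ a = -4.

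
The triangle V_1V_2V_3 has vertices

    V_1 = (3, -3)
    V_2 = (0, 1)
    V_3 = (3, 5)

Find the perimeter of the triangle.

|V_1V_2| = √((-3)² + (4)²) = √25 = 5
|V_2V_3| = √((3)² + (4)²) = √25 = 5
|V_3V_1| = √((0)² + (-8)²) = √64 = 8
Perimeter = 5 + 5 + 8 = 18.

18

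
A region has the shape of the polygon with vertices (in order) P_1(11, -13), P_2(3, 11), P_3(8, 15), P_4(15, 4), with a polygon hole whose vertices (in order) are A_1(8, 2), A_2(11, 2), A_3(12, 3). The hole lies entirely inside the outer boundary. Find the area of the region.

156

Outer boundary:
Apply Gauss's area formula: 2A = Σ (x_i·y_{i+1} − x_{i+1}·y_i), indices taken mod 4.
Σ = (160) + (-43) + (-193) + (-239) = -315
Area = |Σ|/2 = 157.5.
Hole:
Apply Gauss's area formula: 2A = Σ (x_i·y_{i+1} − x_{i+1}·y_i), indices taken mod 3.
A_1→A_2: (8)(2) − (11)(2) = -6
A_2→A_3: (11)(3) − (12)(2) = 9
A_3→A_1: (12)(2) − (8)(3) = 0
Σ = 3
Area = |Σ|/2 = 1.5.
Net area = 157.5 − 1.5 = 156.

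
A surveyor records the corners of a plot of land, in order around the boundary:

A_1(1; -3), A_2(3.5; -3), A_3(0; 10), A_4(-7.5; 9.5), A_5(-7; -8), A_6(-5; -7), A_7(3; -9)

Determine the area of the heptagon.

159.5

Apply Gauss's area formula: 2A = Σ (x_i·y_{i+1} − x_{i+1}·y_i), indices taken mod 7.
A_1→A_2: (1)(-3) − (3.5)(-3) = 7.5
A_2→A_3: (3.5)(10) − (0)(-3) = 35
A_3→A_4: (0)(9.5) − (-7.5)(10) = 75
A_4→A_5: (-7.5)(-8) − (-7)(9.5) = 126.5
A_5→A_6: (-7)(-7) − (-5)(-8) = 9
A_6→A_7: (-5)(-9) − (3)(-7) = 66
A_7→A_1: (3)(-3) − (1)(-9) = 0
Σ = 319
Area = |Σ|/2 = 159.5.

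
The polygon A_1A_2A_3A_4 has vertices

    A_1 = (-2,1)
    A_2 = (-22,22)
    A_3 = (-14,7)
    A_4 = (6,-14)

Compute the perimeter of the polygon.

92

|A_1A_2| = √((-20)² + (21)²) = √841 = 29
|A_2A_3| = √((8)² + (-15)²) = √289 = 17
|A_3A_4| = √((20)² + (-21)²) = √841 = 29
|A_4A_1| = √((-8)² + (15)²) = √289 = 17
Perimeter = 29 + 17 + 29 + 17 = 92.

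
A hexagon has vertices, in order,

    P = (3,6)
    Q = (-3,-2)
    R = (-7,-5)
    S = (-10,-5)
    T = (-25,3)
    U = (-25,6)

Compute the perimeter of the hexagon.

66

|PQ| = √((-6)² + (-8)²) = √100 = 10
|QR| = √((-4)² + (-3)²) = √25 = 5
|RS| = √((-3)² + (0)²) = √9 = 3
|ST| = √((-15)² + (8)²) = √289 = 17
|TU| = √((0)² + (3)²) = √9 = 3
|UP| = √((28)² + (0)²) = √784 = 28
Perimeter = 10 + 5 + 3 + 17 + 3 + 28 = 66.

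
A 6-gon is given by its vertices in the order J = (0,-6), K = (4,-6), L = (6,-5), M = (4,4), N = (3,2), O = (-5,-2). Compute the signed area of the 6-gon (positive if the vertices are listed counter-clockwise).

Apply the surveyor's formula: 2A = Σ (x_i·y_{i+1} − x_{i+1}·y_i), indices taken mod 6.
Σ = (24) + (16) + (44) + (-4) + (4) + (30) = 114
Signed area = Σ/2 = 57 (positive ⇒ counter-clockwise traversal).

57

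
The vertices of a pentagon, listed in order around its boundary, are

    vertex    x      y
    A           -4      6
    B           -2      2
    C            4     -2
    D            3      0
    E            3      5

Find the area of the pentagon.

29.5

Apply the shoelace (surveyor's) formula: 2A = Σ (x_i·y_{i+1} − x_{i+1}·y_i), indices taken mod 5.
Σ = (4) + (-4) + (6) + (15) + (38) = 59
Area = |Σ|/2 = 29.5.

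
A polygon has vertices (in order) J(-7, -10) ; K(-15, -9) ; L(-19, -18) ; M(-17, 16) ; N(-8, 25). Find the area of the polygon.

Apply Gauss's area formula: 2A = Σ (x_i·y_{i+1} − x_{i+1}·y_i), indices taken mod 5.
Cross-terms: -87, 99, -610, -297, 255  ⇒  Σ = -640
Area = |Σ|/2 = 320.

320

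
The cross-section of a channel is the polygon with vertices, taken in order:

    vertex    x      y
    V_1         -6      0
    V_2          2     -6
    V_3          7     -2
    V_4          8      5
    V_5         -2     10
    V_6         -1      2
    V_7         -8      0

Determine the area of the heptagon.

118.5

Σ = (36) + (38) + (51) + (90) + (6) + (16) + (0) = 237
Area = |Σ|/2 = 118.5.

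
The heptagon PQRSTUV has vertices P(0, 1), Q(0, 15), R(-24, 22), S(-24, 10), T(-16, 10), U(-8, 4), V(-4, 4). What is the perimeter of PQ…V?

|PQ| = √((0)² + (14)²) = √196 = 14
|QR| = √((-24)² + (7)²) = √625 = 25
|RS| = √((0)² + (-12)²) = √144 = 12
|ST| = √((8)² + (0)²) = √64 = 8
|TU| = √((8)² + (-6)²) = √100 = 10
|UV| = √((4)² + (0)²) = √16 = 4
|VP| = √((4)² + (-3)²) = √25 = 5
Perimeter = 14 + 25 + 12 + 8 + 10 + 4 + 5 = 78.

78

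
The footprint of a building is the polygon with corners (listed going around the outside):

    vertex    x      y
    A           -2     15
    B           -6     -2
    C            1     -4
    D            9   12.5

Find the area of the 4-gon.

164.25

Σ = (94) + (26) + (48.5) + (160) = 328.5
Area = |Σ|/2 = 164.25.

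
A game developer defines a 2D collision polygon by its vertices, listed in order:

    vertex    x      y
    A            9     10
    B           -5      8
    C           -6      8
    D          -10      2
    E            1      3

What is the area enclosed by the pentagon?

74.5

Apply Gauss's area formula: 2A = Σ (x_i·y_{i+1} − x_{i+1}·y_i), indices taken mod 5.
Σ = (122) + (8) + (68) + (-32) + (-17) = 149
Area = |Σ|/2 = 74.5.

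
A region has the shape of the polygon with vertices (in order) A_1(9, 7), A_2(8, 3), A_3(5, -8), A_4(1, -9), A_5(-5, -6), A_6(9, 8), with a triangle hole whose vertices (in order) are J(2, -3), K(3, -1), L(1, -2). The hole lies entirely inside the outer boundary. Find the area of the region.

Outer boundary:
Apply the shoelace (surveyor's) formula: 2A = Σ (x_i·y_{i+1} − x_{i+1}·y_i), indices taken mod 6.
Σ = (-29) + (-79) + (-37) + (-51) + (14) + (-9) = -191
Area = |Σ|/2 = 95.5.
Hole:
Apply the surveyor's formula: 2A = Σ (x_i·y_{i+1} − x_{i+1}·y_i), indices taken mod 3.
Σ = (7) + (-5) + (1) = 3
Area = |Σ|/2 = 1.5.
Net area = 95.5 − 1.5 = 94.

94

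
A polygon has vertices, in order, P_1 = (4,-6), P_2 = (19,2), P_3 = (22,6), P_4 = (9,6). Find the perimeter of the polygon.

48

|P_1P_2| = √((15)² + (8)²) = √289 = 17
|P_2P_3| = √((3)² + (4)²) = √25 = 5
|P_3P_4| = √((-13)² + (0)²) = √169 = 13
|P_4P_1| = √((-5)² + (-12)²) = √169 = 13
Perimeter = 17 + 5 + 13 + 13 = 48.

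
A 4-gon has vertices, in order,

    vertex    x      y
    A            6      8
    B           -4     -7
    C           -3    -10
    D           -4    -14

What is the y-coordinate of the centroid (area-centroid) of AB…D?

-11/3

Apply the shoelace (surveyor's) formula. First the cross-terms c_i = x_i·y_{i+1} − x_{i+1}·y_i:
  -10, 19, 2, 52  ⇒  2A = 63, A = 31.5.
Then Σ (y_i + y_{i+1})·c_i = -693, so ȳ = -693 / (6·31.5) = -11/3.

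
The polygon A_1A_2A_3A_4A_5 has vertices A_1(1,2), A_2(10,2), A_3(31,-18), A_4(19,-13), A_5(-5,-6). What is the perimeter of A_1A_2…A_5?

86

|A_1A_2| = √((9)² + (0)²) = √81 = 9
|A_2A_3| = √((21)² + (-20)²) = √841 = 29
|A_3A_4| = √((-12)² + (5)²) = √169 = 13
|A_4A_5| = √((-24)² + (7)²) = √625 = 25
|A_5A_1| = √((6)² + (8)²) = √100 = 10
Perimeter = 9 + 29 + 13 + 25 + 10 = 86.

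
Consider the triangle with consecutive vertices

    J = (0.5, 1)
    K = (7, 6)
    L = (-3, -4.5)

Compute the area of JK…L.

Apply the shoelace (surveyor's) formula: 2A = Σ (x_i·y_{i+1} − x_{i+1}·y_i), indices taken mod 3.
Σ = (-4) + (-13.5) + (-0.75) = -18.25
Area = |Σ|/2 = 9.125.

9.125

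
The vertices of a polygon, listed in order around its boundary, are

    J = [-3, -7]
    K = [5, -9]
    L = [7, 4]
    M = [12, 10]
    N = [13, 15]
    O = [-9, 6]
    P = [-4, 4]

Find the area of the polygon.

229

J→K: (-3)(-9) − (5)(-7) = 62
K→L: (5)(4) − (7)(-9) = 83
L→M: (7)(10) − (12)(4) = 22
M→N: (12)(15) − (13)(10) = 50
N→O: (13)(6) − (-9)(15) = 213
O→P: (-9)(4) − (-4)(6) = -12
P→J: (-4)(-7) − (-3)(4) = 40
Σ = 458
Area = |Σ|/2 = 229.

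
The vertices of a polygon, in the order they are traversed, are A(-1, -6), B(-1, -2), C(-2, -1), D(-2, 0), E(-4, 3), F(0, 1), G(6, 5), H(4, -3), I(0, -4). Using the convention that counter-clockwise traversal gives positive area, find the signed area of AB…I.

Apply the surveyor's formula: 2A = Σ (x_i·y_{i+1} − x_{i+1}·y_i), indices taken mod 9.
Σ = (-4) + (-3) + (-2) + (-6) + (-4) + (-6) + (-38) + (-16) + (-4) = -83
Signed area = Σ/2 = -41.5 (negative ⇒ clockwise traversal).

-41.5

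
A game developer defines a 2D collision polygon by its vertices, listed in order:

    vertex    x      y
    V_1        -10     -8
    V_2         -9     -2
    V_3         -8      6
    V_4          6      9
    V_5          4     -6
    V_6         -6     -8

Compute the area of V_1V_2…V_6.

201

Apply the shoelace (surveyor's) formula: 2A = Σ (x_i·y_{i+1} − x_{i+1}·y_i), indices taken mod 6.
Σ = (-52) + (-70) + (-108) + (-72) + (-68) + (-32) = -402
Area = |Σ|/2 = 201.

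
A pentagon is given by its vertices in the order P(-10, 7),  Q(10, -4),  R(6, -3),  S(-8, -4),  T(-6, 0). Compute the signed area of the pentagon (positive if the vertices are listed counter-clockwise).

-75

Apply Gauss's area formula: 2A = Σ (x_i·y_{i+1} − x_{i+1}·y_i), indices taken mod 5.
Σ = (-30) + (-6) + (-48) + (-24) + (-42) = -150
Signed area = Σ/2 = -75 (negative ⇒ clockwise traversal).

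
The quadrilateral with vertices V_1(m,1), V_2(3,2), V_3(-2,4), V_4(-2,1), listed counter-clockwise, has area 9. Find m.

1

Write out the shoelace sum; only the two edges meeting at V_1 involve m:
2·Area = [((-2)·1 − m·1) + (m·2 − 3·1)] + 22
       = 1·m + 17 = 18
⇒ m = 1.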